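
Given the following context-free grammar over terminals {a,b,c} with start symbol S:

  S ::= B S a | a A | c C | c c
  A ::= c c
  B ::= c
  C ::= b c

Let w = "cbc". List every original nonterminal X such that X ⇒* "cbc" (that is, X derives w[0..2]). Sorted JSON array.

Convert to CNF:
  S -> B X3 | T0 C | T0 T0 | T2 A
  A -> T0 T0
  B -> c
  C -> T1 T0
  T0 -> c
  T1 -> b
  T2 -> a
  X3 -> S T2

CYK table (by increasing span) (cells [i..j] with 0 ≤ i ≤ j ≤ 2 only):
  T[0,0] 'c' = {B,T0}  orig:{B}
  T[1,1] 'b' = {T1}  orig:{}
  T[2,2] 'c' = {B,T0}  orig:{B}
  T[0,1] 'cb' = ∅
  T[1,2] 'bc' = {C}
  T[0,2] 'cbc' = {S}

Original NTs in T[0,2] deriving "cbc": ["S"]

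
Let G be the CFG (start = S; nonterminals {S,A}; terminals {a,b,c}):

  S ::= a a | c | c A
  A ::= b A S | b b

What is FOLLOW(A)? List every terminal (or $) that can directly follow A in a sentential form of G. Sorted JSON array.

FIRST iteration:
iter 1:
  A via A→b A S: +{b}
  S via S→a a: +{a}
  S via S→c: +{c}
  FIRST[S]={a,c}  FIRST[A]={b}
iter 2: (no change)
  FIRST[S]={a,c}  FIRST[A]={b}

Compute FOLLOW by fixpoint:
seed FOLLOW(S) with $
iter 1:
  A→b A S: FOLLOW(A) ⊇ FIRST(S) = {a,c}; new: +{a,c}
  A→b A S: FOLLOW(S) ⊇ FOLLOW(A) ⊇ {a,c}; new: +{a,c}
  S→c A: FOLLOW(A) ⊇ FOLLOW(S) ⊇ {$,a,c}; new: +{$}
  FOLLOW[S]={$,a,c}  FOLLOW[A]={$,a,c}
iter 2: — fixpoint
  FOLLOW[S]={$,a,c}  FOLLOW[A]={$,a,c}

FOLLOW(A) = ["$", "a", "c"]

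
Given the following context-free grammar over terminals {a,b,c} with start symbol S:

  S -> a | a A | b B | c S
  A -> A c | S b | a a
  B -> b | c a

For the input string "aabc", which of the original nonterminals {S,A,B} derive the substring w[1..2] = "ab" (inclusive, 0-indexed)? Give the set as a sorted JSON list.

Convert to CNF:
  S -> T0 S | T1 B | T2 A | a
  A -> A T0 | S T1 | T2 T2
  B -> T0 T2 | b
  T0 -> c
  T1 -> b
  T2 -> a

CYK fill, restricted to cells inside w[1..2]:
  [1..1]={S,T2}  "a"  orig:{S}
  [2..2]={B,T1}  "b"  orig:{B}
  [1..2]={A}  "ab"

Original NTs in T[1,2] deriving "ab": ["A"]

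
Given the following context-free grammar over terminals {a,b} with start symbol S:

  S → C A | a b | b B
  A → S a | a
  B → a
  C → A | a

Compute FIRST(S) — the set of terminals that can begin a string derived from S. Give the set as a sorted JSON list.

FIRST sets, iterate to fixpoint:
pass 1:
  A via A→a: +{a}
  B via B→a: +{a}
  C via C→A: +{a}
  S via S→C A: +{a}
  S via S→b B: +{b}
  FIRST(S)={a,b}  FIRST(A)={a}  FIRST(B)={a}  FIRST(C)={a}
pass 2:
  A via A→S a: +{b}
  C via C→A: +{b}
  FIRST(S)={a,b}  FIRST(A)={a,b}  FIRST(B)={a}  FIRST(C)={a,b}
pass 3: (stable)
  FIRST(S)={a,b}  FIRST(A)={a,b}  FIRST(B)={a}  FIRST(C)={a,b}

FIRST(S) = ["a", "b"]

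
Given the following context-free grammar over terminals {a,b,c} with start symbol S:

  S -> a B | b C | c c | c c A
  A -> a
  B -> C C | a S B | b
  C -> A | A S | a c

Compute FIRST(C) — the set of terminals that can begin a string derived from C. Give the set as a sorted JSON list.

FIRST iteration:
[1]
  A via A→a: +{a}
  B via B→a S B: +{a}
  B via B→b: +{b}
  C via C→A: +{a}
  S via S→a B: +{a}
  S via S→b C: +{b}
  S via S→c c: +{c}
  FIRST(S)={a,b,c}  FIRST(A)={a}  FIRST(B)={a,b}  FIRST(C)={a}
[2] — fixpoint
  FIRST(S)={a,b,c}  FIRST(A)={a}  FIRST(B)={a,b}  FIRST(C)={a}

FIRST(C) = ["a"]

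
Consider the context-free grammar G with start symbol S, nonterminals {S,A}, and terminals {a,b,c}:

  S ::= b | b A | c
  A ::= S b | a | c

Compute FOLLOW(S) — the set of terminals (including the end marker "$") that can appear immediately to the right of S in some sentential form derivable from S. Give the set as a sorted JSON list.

FIRST iteration:
pass 1:
  A via A→a: +{a}
  A via A→c: +{c}
  S via S→b: +{b}
  S via S→c: +{c}
  FIRST[S]={b,c}  FIRST[A]={a,c}
pass 2:
  A via A→S b: +{b}
  FIRST[S]={b,c}  FIRST[A]={a,b,c}
pass 3: (stable)
  FIRST[S]={b,c}  FIRST[A]={a,b,c}

FOLLOW iteration:
initialize: $ ∈ FOLLOW(S)
iter 1:
  A→S b: FOLLOW(S) ⊇ FIRST(b) = {b}; new: +{b}
  S→b A: FOLLOW(A) ⊇ FOLLOW(S) ⊇ {$,b}; new: +{$,b}
  FOLLOW(S)={$,b}  FOLLOW(A)={$,b}
iter 2: (no change)
  FOLLOW(S)={$,b}  FOLLOW(A)={$,b}

FOLLOW(S) = ["$", "b"]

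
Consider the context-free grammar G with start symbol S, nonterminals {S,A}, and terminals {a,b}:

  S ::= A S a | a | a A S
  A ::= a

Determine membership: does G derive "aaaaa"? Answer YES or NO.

CNF form of G:
  S -> A X1 | T0 X2 | a
  A -> a
  T0 -> a
  X1 -> S T0
  X2 -> A S

Fill CYK table bottom-up:
  T[0,0] 'a' = {A,S,T0}  orig:{A,S}
  T[1,1] 'a' = {A,S,T0}  orig:{A,S}
  T[2,2] 'a' = {A,S,T0}  orig:{A,S}
  T[3,3] 'a' = {A,S,T0}  orig:{A,S}
  T[4,4] 'a' = {A,S,T0}  orig:{A,S}
  T[0,1] 'aa' = {X1,X2}  orig:{}
  T[1,2] 'aa' = {X1,X2}  orig:{}
  T[2,3] 'aa' = {X1,X2}  orig:{}
  T[3,4] 'aa' = {X1,X2}  orig:{}
  T[0,2] 'aaa' = {S}
  T[1,3] 'aaa' = {S}
  T[2,4] 'aaa' = {S}
  T[0,3] 'aaaa' = {X1,X2}  orig:{}
  T[1,4] 'aaaa' = {X1,X2}  orig:{}
  T[0,4] 'aaaaa' = {S}

S ∈ T[0,4] ⇒ YES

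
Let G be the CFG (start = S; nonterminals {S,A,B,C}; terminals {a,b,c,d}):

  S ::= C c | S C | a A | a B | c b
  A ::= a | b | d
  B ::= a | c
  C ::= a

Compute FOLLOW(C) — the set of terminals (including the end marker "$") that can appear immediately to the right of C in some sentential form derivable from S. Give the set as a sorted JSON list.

Compute FIRST by fixpoint:
[1]
  A via A→a: +{a}
  A via A→b: +{b}
  A via A→d: +{d}
  B via B→a: +{a}
  B via B→c: +{c}
  C via C→a: +{a}
  S via S→C c: +{a}
  S via S→c b: +{c}
  FIRST[S]={a,c}  FIRST[A]={a,b,d}  FIRST[B]={a,c}  FIRST[C]={a}
[2] — fixpoint
  FIRST[S]={a,c}  FIRST[A]={a,b,d}  FIRST[B]={a,c}  FIRST[C]={a}

Compute FOLLOW by fixpoint:
seed FOLLOW(S) with $
iter 1:
  S→C c: FOLLOW(C) ⊇ FIRST(c) = {c}; new: +{c}
  S→S C: FOLLOW(S) ⊇ FIRST(C) = {a}; new: +{a}
  S→S C: FOLLOW(C) ⊇ FOLLOW(S) ⊇ {$,a}; new: +{$,a}
  S→a A: FOLLOW(A) ⊇ FOLLOW(S) ⊇ {$,a}; new: +{$,a}
  S→a B: FOLLOW(B) ⊇ FOLLOW(S) ⊇ {$,a}; new: +{$,a}
  FOLLOW[S]={$,a}  FOLLOW[A]={$,a}  FOLLOW[B]={$,a}  FOLLOW[C]={$,a,c}
iter 2: done
  FOLLOW[S]={$,a}  FOLLOW[A]={$,a}  FOLLOW[B]={$,a}  FOLLOW[C]={$,a,c}

FOLLOW(C) = ["$", "a", "c"]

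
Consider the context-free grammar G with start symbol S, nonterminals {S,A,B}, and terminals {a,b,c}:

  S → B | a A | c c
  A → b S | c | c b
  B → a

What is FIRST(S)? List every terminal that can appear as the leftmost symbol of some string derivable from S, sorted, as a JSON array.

FIRST iteration:
pass 1:
  A via A→b S: +{b}
  A via A→c: +{c}
  B via B→a: +{a}
  S via S→B: +{a}
  S via S→c c: +{c}
  FIRST(S)={a,c}  FIRST(A)={b,c}  FIRST(B)={a}
pass 2: (no change)
  FIRST(S)={a,c}  FIRST(A)={b,c}  FIRST(B)={a}

FIRST(S) = ["a", "c"]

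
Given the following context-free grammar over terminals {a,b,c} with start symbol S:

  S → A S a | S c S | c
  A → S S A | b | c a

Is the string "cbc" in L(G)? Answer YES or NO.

CNF form of G:
  S -> A X3 | S X4 | c
  A -> S X2 | T0 T1 | b
  T0 -> c
  T1 -> a
  X2 -> S A
  X3 -> S T1
  X4 -> T0 S

CYK table (by increasing span):
  [0..0]={S,T0}  "c"  orig:{S}
  [1..1]={A}  "b"
  [2..2]={S,T0}  "c"  orig:{S}
  [0..1]={X2}  "cb"  orig:{}
  [1..2]=∅  "bc"
  [0..2]=∅  "cbc"

S ∉ T[0,2] ⇒ NO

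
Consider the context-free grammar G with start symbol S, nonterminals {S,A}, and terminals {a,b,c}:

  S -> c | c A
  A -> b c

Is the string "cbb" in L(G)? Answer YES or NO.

Convert to CNF:
  S -> T1 A | c
  A -> T0 T1
  T0 -> b
  T1 -> c

CYK table (by increasing span):
  cell(0,0) c: {S,T1}  orig:{S}
  cell(1,1) b: {T0}  orig:{}
  cell(2,2) b: {T0}  orig:{}
  cell(0,1) cb: ∅
  cell(1,2) bb: ∅
  cell(0,2) cbb: ∅

S ∉ T[0,2] ⇒ NO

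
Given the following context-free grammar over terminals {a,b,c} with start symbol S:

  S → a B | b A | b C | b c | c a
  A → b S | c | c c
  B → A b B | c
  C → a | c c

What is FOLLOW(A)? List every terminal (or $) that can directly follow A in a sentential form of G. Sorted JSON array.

FIRST iteration:
[1]
  A via A→b S: +{b}
  A via A→c: +{c}
  B via B→A b B: +{b,c}
  C via C→a: +{a}
  C via C→c c: +{c}
  S via S→a B: +{a}
  S via S→b A: +{b}
  S via S→c a: +{c}
  FIRST(S)={a,b,c}  FIRST(A)={b,c}  FIRST(B)={b,c}  FIRST(C)={a,c}
[2] (no change)
  FIRST(S)={a,b,c}  FIRST(A)={b,c}  FIRST(B)={b,c}  FIRST(C)={a,c}

Compute FOLLOW by fixpoint:
initialize: $ ∈ FOLLOW(S)
[1]
  B→A b B: FOLLOW(A) ⊇ FIRST(b) = {b}; new: +{b}
  S→a B: FOLLOW(B) ⊇ FOLLOW(S) ⊇ {$}; new: +{$}
  S→b A: FOLLOW(A) ⊇ FOLLOW(S) ⊇ {$}; new: +{$}
  S→b C: FOLLOW(C) ⊇ FOLLOW(S) ⊇ {$}; new: +{$}
  S: {$}  A: {$,b}  B: {$}  C: {$}
[2]
  A→b S: FOLLOW(S) ⊇ FOLLOW(A) ⊇ {$,b}; new: +{b}
  S→a B: FOLLOW(B) ⊇ FOLLOW(S) ⊇ {$,b}; new: +{b}
  S→b C: FOLLOW(C) ⊇ FOLLOW(S) ⊇ {$,b}; new: +{b}
  S: {$,b}  A: {$,b}  B: {$,b}  C: {$,b}
[3] — fixpoint
  S: {$,b}  A: {$,b}  B: {$,b}  C: {$,b}

FOLLOW(A) = ["$", "b"]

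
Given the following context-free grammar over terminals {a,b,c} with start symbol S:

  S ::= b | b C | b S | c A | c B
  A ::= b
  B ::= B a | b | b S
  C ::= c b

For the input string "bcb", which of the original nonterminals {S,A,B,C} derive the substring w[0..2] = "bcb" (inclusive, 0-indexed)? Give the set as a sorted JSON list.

CNF form of G:
  S -> T1 C | T1 S | T2 A | T2 B | b
  A -> b
  B -> B T0 | T1 S | b
  C -> T2 T1
  T0 -> a
  T1 -> b
  T2 -> c

Fill CYK table bottom-up, restricted to cells inside w[0..2]:
  [0..0]={A,B,S,T1}  "b"  orig:{A,B,S}
  [1..1]={T2}  "c"  orig:{}
  [2..2]={A,B,S,T1}  "b"  orig:{A,B,S}
  [0..1]=∅  "bc"
  [1..2]={C,S}  "cb"
  [0..2]={B,S}  "bcb"

Original NTs in T[0,2] deriving "bcb": ["B", "S"]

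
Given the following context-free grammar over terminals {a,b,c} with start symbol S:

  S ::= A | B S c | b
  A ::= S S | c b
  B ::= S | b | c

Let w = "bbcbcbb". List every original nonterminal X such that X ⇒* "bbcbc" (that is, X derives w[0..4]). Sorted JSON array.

Convert to CNF:
  S -> B X3 | S S | T0 T1 | b
  A -> S S | T0 T1
  B -> B X2 | S S | T0 T1 | b | c
  T0 -> c
  T1 -> b
  X2 -> S T0
  X3 -> S T0

Fill CYK table bottom-up (cells [i..j] with 0 ≤ i ≤ j ≤ 4 only):
  T[0,0] 'b' = {B,S,T1}  orig:{B,S}
  T[1,1] 'b' = {B,S,T1}  orig:{B,S}
  T[2,2] 'c' = {B,T0}  orig:{B}
  T[3,3] 'b' = {B,S,T1}  orig:{B,S}
  T[4,4] 'c' = {B,T0}  orig:{B}
  T[0,1] 'bb' = {A,B,S}
  T[1,2] 'bc' = {X2,X3}  orig:{}
  T[2,3] 'cb' = {A,B,S}
  T[3,4] 'bc' = {X2,X3}  orig:{}
  T[0,2] 'bbc' = {B,S,X2,X3}  orig:{B,S}
  T[1,3] 'bcb' = {A,B,S}
  T[2,4] 'cbc' = {B,S,X2,X3}  orig:{B,S}
  T[0,3] 'bbcb' = {A,B,S}
  T[1,4] 'bcbc' = {A,B,S,X2,X3}  orig:{A,B,S}
  T[0,4] 'bbcbc' = {A,B,S,X2,X3}  orig:{A,B,S}

Original NTs in T[0,4] deriving "bbcbc": ["A", "B", "S"]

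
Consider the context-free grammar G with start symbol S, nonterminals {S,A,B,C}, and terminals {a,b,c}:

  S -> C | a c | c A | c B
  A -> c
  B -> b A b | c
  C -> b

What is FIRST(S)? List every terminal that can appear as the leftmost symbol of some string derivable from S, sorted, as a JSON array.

Compute FIRST by fixpoint:
[1]
  A via A→c: +{c}
  B via B→b A b: +{b}
  B via B→c: +{c}
  C via C→b: +{b}
  S via S→C: +{b}
  S via S→a c: +{a}
  S via S→c A: +{c}
  FIRST(S)={a,b,c}  FIRST(A)={c}  FIRST(B)={b,c}  FIRST(C)={b}
[2] (stable)
  FIRST(S)={a,b,c}  FIRST(A)={c}  FIRST(B)={b,c}  FIRST(C)={b}

FIRST(S) = ["a", "b", "c"]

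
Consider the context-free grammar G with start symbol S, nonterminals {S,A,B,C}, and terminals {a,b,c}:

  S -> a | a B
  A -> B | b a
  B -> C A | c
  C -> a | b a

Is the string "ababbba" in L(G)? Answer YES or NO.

Convert to CNF:
  S -> T1 B | a
  A -> C A | T0 T1 | c
  B -> C A | c
  C -> T0 T1 | a
  T0 -> b
  T1 -> a

Fill CYK table bottom-up:
  T[0,0] 'a' = {C,S,T1}  orig:{C,S}
  T[1,1] 'b' = {T0}  orig:{}
  T[2,2] 'a' = {C,S,T1}  orig:{C,S}
  T[3,3] 'b' = {T0}  orig:{}
  T[4,4] 'b' = {T0}  orig:{}
  T[5,5] 'b' = {T0}  orig:{}
  T[6,6] 'a' = {C,S,T1}  orig:{C,S}
  T[0,1] 'ab' = ∅
  T[1,2] 'ba' = {A,C}
  T[2,3] 'ab' = ∅
  T[3,4] 'bb' = ∅
  T[4,5] 'bb' = ∅
  T[5,6] 'ba' = {A,C}
  T[0,2] 'aba' = {A,B}
  T[1,3] 'bab' = ∅
  T[2,4] 'abb' = ∅
  T[3,5] 'bbb' = ∅
  T[4,6] 'bba' = ∅
  T[0,3] 'abab' = ∅
  T[1,4] 'babb' = ∅
  T[2,5] 'abbb' = ∅
  T[3,6] 'bbba' = ∅
  T[0,4] 'ababb' = ∅
  T[1,5] 'babbb' = ∅
  T[2,6] 'abbba' = ∅
  T[0,5] 'ababbb' = ∅
  T[1,6] 'babbba' = ∅
  T[0,6] 'ababbba' = ∅

S ∉ T[0,6] ⇒ NO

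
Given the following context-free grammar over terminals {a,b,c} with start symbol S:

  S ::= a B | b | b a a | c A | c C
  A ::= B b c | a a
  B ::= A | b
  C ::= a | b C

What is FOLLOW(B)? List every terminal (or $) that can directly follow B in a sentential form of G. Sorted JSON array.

FIRST iteration:
pass 1:
  A via A→a a: +{a}
  B via B→A: +{a}
  B via B→b: +{b}
  C via C→a: +{a}
  C via C→b C: +{b}
  S via S→a B: +{a}
  S via S→b: +{b}
  S via S→c A: +{c}
  FIRST(S)={a,b,c}  FIRST(A)={a}  FIRST(B)={a,b}  FIRST(C)={a,b}
pass 2:
  A via A→B b c: +{b}
  FIRST(S)={a,b,c}  FIRST(A)={a,b}  FIRST(B)={a,b}  FIRST(C)={a,b}
pass 3: (stable)
  FIRST(S)={a,b,c}  FIRST(A)={a,b}  FIRST(B)={a,b}  FIRST(C)={a,b}

FOLLOW sets:
initialize: $ ∈ FOLLOW(S)
round 1:
  A→B b c: FOLLOW(B) ⊇ FIRST(b) = {b}; new: +{b}
  B→A: FOLLOW(A) ⊇ FOLLOW(B) ⊇ {b}; new: +{b}
  S→a B: FOLLOW(B) ⊇ FOLLOW(S) ⊇ {$}; new: +{$}
  S→c A: FOLLOW(A) ⊇ FOLLOW(S) ⊇ {$}; new: +{$}
  S→c C: FOLLOW(C) ⊇ FOLLOW(S) ⊇ {$}; new: +{$}
  FOLLOW[S]={$}  FOLLOW[A]={$,b}  FOLLOW[B]={$,b}  FOLLOW[C]={$}
round 2: (no change)
  FOLLOW[S]={$}  FOLLOW[A]={$,b}  FOLLOW[B]={$,b}  FOLLOW[C]={$}

FOLLOW(B) = ["$", "b"]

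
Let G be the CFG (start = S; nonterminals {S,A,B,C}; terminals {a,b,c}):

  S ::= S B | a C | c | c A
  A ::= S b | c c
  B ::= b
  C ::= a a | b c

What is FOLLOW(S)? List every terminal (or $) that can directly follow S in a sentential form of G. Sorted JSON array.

Compute FIRST by fixpoint:
pass 1:
  A via A→c c: +{c}
  B via B→b: +{b}
  C via C→a a: +{a}
  C via C→b c: +{b}
  S via S→a C: +{a}
  S via S→c: +{c}
  S: {a,c}  A: {c}  B: {b}  C: {a,b}
pass 2:
  A via A→S b: +{a}
  S: {a,c}  A: {a,c}  B: {b}  C: {a,b}
pass 3: — fixpoint
  S: {a,c}  A: {a,c}  B: {b}  C: {a,b}

FOLLOW sets:
FOLLOW(S) := {$}
pass 1:
  A→S b: FOLLOW(S) ⊇ FIRST(b) = {b}; new: +{b}
  S→S B: FOLLOW(B) ⊇ FOLLOW(S) ⊇ {$,b}; new: +{$,b}
  S→a C: FOLLOW(C) ⊇ FOLLOW(S) ⊇ {$,b}; new: +{$,b}
  S→c A: FOLLOW(A) ⊇ FOLLOW(S) ⊇ {$,b}; new: +{$,b}
  S: {$,b}  A: {$,b}  B: {$,b}  C: {$,b}
pass 2: done
  S: {$,b}  A: {$,b}  B: {$,b}  C: {$,b}

FOLLOW(S) = ["$", "b"]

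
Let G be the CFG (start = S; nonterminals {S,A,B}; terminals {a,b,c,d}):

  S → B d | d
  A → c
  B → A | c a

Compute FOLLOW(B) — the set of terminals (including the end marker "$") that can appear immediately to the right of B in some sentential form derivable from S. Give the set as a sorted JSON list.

Compute FIRST by fixpoint:
iter 1:
  A via A→c: +{c}
  B via B→A: +{c}
  S via S→B d: +{c}
  S via S→d: +{d}
  S: {c,d}  A: {c}  B: {c}
iter 2: done
  S: {c,d}  A: {c}  B: {c}

Compute FOLLOW by fixpoint:
FOLLOW(S) := {$}
[1]
  S→B d: FOLLOW(B) ⊇ FIRST(d) = {d}; new: +{d}
  FOLLOW[S]={$}  FOLLOW[A]={}  FOLLOW[B]={d}
[2]
  B→A: FOLLOW(A) ⊇ FOLLOW(B) ⊇ {d}; new: +{d}
  FOLLOW[S]={$}  FOLLOW[A]={d}  FOLLOW[B]={d}
[3] (stable)
  FOLLOW[S]={$}  FOLLOW[A]={d}  FOLLOW[B]={d}

FOLLOW(B) = ["d"]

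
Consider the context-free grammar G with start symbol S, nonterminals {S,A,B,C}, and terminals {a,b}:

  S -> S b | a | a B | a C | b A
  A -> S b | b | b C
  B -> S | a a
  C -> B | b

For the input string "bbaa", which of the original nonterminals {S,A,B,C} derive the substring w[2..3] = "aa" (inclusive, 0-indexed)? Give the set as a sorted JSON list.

CNF form of G:
  S -> S T0 | T0 A | T1 B | T1 C | a
  A -> S T0 | T0 C | b
  B -> S T0 | T0 A | T1 B | T1 C | T1 T1 | a
  C -> S T0 | T0 A | T1 B | T1 C | T1 T1 | a | b
  T0 -> b
  T1 -> a

CYK fill (cells [i..j] with 2 ≤ i ≤ j ≤ 3 only):
  cell(2,2) a: {B,C,S,T1}  orig:{B,C,S}
  cell(3,3) a: {B,C,S,T1}  orig:{B,C,S}
  cell(2,3) aa: {B,C,S}

Original NTs in T[2,3] deriving "aa": ["B", "C", "S"]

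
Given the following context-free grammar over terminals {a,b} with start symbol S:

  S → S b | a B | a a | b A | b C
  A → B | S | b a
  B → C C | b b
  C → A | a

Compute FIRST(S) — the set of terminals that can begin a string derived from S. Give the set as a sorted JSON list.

FIRST sets, iterate to fixpoint:
iter 1:
  A via A→b a: +{b}
  B via B→b b: +{b}
  C via C→A: +{b}
  C via C→a: +{a}
  S via S→a B: +{a}
  S via S→b A: +{b}
  FIRST(S)={a,b}  FIRST(A)={b}  FIRST(B)={b}  FIRST(C)={a,b}
iter 2:
  A via A→S: +{a}
  B via B→C C: +{a}
  FIRST(S)={a,b}  FIRST(A)={a,b}  FIRST(B)={a,b}  FIRST(C)={a,b}
iter 3: (stable)
  FIRST(S)={a,b}  FIRST(A)={a,b}  FIRST(B)={a,b}  FIRST(C)={a,b}

FIRST(S) = ["a", "b"]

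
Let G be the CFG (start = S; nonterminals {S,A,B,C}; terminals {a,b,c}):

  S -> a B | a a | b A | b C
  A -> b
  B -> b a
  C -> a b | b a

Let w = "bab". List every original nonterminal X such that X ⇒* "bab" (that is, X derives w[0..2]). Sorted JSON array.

CNF form of G:
  S -> T0 A | T0 C | T1 B | T1 T1
  A -> b
  B -> T0 T1
  C -> T0 T1 | T1 T0
  T0 -> b
  T1 -> a

Fill CYK table bottom-up, restricted to cells inside w[0..2]:
  cell(0,0) b: {A,T0}  orig:{A}
  cell(1,1) a: {T1}  orig:{}
  cell(2,2) b: {A,T0}  orig:{A}
  cell(0,1) ba: {B,C}
  cell(1,2) ab: {C}
  cell(0,2) bab: {S}

Original NTs in T[0,2] deriving "bab": ["S"]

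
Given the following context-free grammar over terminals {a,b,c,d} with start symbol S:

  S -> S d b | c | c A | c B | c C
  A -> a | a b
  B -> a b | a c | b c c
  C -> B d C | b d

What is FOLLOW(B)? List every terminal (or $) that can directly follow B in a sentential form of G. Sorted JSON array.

FIRST iteration:
iter 1:
  A via A→a: +{a}
  B via B→a b: +{a}
  B via B→b c c: +{b}
  C via C→B d C: +{a,b}
  S via S→c: +{c}
  S: {c}  A: {a}  B: {a,b}  C: {a,b}
iter 2: (no change)
  S: {c}  A: {a}  B: {a,b}  C: {a,b}

Compute FOLLOW by fixpoint:
initialize: $ ∈ FOLLOW(S)
[1]
  C→B d C: FOLLOW(B) ⊇ FIRST(d) = {d}; new: +{d}
  S→S d b: FOLLOW(S) ⊇ FIRST(d) = {d}; new: +{d}
  S→c A: FOLLOW(A) ⊇ FOLLOW(S) ⊇ {$,d}; new: +{$,d}
  S→c B: FOLLOW(B) ⊇ FOLLOW(S) ⊇ {$,d}; new: +{$}
  S→c C: FOLLOW(C) ⊇ FOLLOW(S) ⊇ {$,d}; new: +{$,d}
  FOLLOW[S]={$,d}  FOLLOW[A]={$,d}  FOLLOW[B]={$,d}  FOLLOW[C]={$,d}
[2] done
  FOLLOW[S]={$,d}  FOLLOW[A]={$,d}  FOLLOW[B]={$,d}  FOLLOW[C]={$,d}

FOLLOW(B) = ["$", "d"]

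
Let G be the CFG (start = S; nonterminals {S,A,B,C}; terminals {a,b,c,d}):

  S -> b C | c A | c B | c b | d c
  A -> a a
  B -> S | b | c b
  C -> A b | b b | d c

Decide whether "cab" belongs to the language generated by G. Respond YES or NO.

Convert to CNF:
  S -> T1 C | T2 A | T2 B | T2 T1 | T3 T2
  A -> T0 T0
  B -> T1 C | T2 A | T2 B | T2 T1 | T3 T2 | b
  C -> A T1 | T1 T1 | T3 T2
  T0 -> a
  T1 -> b
  T2 -> c
  T3 -> d

Fill CYK table bottom-up:
  T[0,0] 'c' = {T2}  orig:{}
  T[1,1] 'a' = {T0}  orig:{}
  T[2,2] 'b' = {B,T1}  orig:{B}
  T[0,1] 'ca' = ∅
  T[1,2] 'ab' = ∅
  T[0,2] 'cab' = ∅

S ∉ T[0,2] ⇒ NO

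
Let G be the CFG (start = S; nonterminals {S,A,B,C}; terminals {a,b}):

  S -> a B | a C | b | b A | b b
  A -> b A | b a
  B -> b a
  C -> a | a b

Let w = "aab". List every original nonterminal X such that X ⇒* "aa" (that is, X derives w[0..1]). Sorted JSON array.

Convert to CNF:
  S -> T0 A | T0 T0 | T1 B | T1 C | b
  A -> T0 A | T0 T1
  B -> T0 T1
  C -> T1 T0 | a
  T0 -> b
  T1 -> a

Fill CYK table bottom-up — only the sub-triangle for w[0..1]:
  [0..0]={C,T1}  "a"  orig:{C}
  [1..1]={C,T1}  "a"  orig:{C}
  [0..1]={S}  "aa"

Original NTs in T[0,1] deriving "aa": ["S"]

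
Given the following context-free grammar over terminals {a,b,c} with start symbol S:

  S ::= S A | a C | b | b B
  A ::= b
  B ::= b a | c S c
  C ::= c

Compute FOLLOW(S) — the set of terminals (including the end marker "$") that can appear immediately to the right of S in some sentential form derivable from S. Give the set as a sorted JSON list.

FIRST iteration:
round 1:
  A via A→b: +{b}
  B via B→b a: +{b}
  B via B→c S c: +{c}
  C via C→c: +{c}
  S via S→a C: +{a}
  S via S→b: +{b}
  FIRST(S)={a,b}  FIRST(A)={b}  FIRST(B)={b,c}  FIRST(C)={c}
round 2: done
  FIRST(S)={a,b}  FIRST(A)={b}  FIRST(B)={b,c}  FIRST(C)={c}

Compute FOLLOW by fixpoint:
FOLLOW(S) := {$}
pass 1:
  B→c S c: FOLLOW(S) ⊇ FIRST(c) = {c}; new: +{c}
  S→S A: FOLLOW(S) ⊇ FIRST(A) = {b}; new: +{b}
  S→S A: FOLLOW(A) ⊇ FOLLOW(S) ⊇ {$,b,c}; new: +{$,b,c}
  S→a C: FOLLOW(C) ⊇ FOLLOW(S) ⊇ {$,b,c}; new: +{$,b,c}
  S→b B: FOLLOW(B) ⊇ FOLLOW(S) ⊇ {$,b,c}; new: +{$,b,c}
  S: {$,b,c}  A: {$,b,c}  B: {$,b,c}  C: {$,b,c}
pass 2: (no change)
  S: {$,b,c}  A: {$,b,c}  B: {$,b,c}  C: {$,b,c}

FOLLOW(S) = ["$", "b", "c"]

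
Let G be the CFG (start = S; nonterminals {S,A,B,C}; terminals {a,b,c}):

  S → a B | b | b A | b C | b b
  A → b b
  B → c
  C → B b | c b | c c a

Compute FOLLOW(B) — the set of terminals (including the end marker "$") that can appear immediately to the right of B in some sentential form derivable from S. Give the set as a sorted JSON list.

FIRST sets, iterate to fixpoint:
pass 1:
  A via A→b b: +{b}
  B via B→c: +{c}
  C via C→B b: +{c}
  S via S→a B: +{a}
  S via S→b: +{b}
  S: {a,b}  A: {b}  B: {c}  C: {c}
pass 2: (stable)
  S: {a,b}  A: {b}  B: {c}  C: {c}

Compute FOLLOW by fixpoint:
seed FOLLOW(S) with $
round 1:
  C→B b: FOLLOW(B) ⊇ FIRST(b) = {b}; new: +{b}
  S→a B: FOLLOW(B) ⊇ FOLLOW(S) ⊇ {$}; new: +{$}
  S→b A: FOLLOW(A) ⊇ FOLLOW(S) ⊇ {$}; new: +{$}
  S→b C: FOLLOW(C) ⊇ FOLLOW(S) ⊇ {$}; new: +{$}
  FOLLOW(S)={$}  FOLLOW(A)={$}  FOLLOW(B)={$,b}  FOLLOW(C)={$}
round 2: (no change)
  FOLLOW(S)={$}  FOLLOW(A)={$}  FOLLOW(B)={$,b}  FOLLOW(C)={$}

FOLLOW(B) = ["$", "b"]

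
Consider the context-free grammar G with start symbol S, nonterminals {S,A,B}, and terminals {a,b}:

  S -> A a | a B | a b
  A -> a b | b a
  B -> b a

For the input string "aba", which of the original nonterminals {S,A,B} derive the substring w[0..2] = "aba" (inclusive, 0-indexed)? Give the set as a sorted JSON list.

CNF form of G:
  S -> A T0 | T0 B | T0 T1
  A -> T0 T1 | T1 T0
  B -> T1 T0
  T0 -> a
  T1 -> b

CYK fill — only the sub-triangle for w[0..2]:
  T[0,0] 'a' = {T0}  orig:{}
  T[1,1] 'b' = {T1}  orig:{}
  T[2,2] 'a' = {T0}  orig:{}
  T[0,1] 'ab' = {A,S}
  T[1,2] 'ba' = {A,B}
  T[0,2] 'aba' = {S}

Original NTs in T[0,2] deriving "aba": ["S"]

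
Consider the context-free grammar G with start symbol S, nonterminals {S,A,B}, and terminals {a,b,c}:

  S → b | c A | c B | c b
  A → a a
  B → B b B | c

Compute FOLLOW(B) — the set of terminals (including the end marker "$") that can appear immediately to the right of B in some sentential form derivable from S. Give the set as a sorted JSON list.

FIRST sets, iterate to fixpoint:
iter 1:
  A via A→a a: +{a}
  B via B→c: +{c}
  S via S→b: +{b}
  S via S→c A: +{c}
  FIRST(S)={b,c}  FIRST(A)={a}  FIRST(B)={c}
iter 2: — fixpoint
  FIRST(S)={b,c}  FIRST(A)={a}  FIRST(B)={c}

Compute FOLLOW by fixpoint:
seed FOLLOW(S) with $
pass 1:
  B→B b B: FOLLOW(B) ⊇ FIRST(b) = {b}; new: +{b}
  S→c A: FOLLOW(A) ⊇ FOLLOW(S) ⊇ {$}; new: +{$}
  S→c B: FOLLOW(B) ⊇ FOLLOW(S) ⊇ {$}; new: +{$}
  FOLLOW(S)={$}  FOLLOW(A)={$}  FOLLOW(B)={$,b}
pass 2: (stable)
  FOLLOW(S)={$}  FOLLOW(A)={$}  FOLLOW(B)={$,b}

FOLLOW(B) = ["$", "b"]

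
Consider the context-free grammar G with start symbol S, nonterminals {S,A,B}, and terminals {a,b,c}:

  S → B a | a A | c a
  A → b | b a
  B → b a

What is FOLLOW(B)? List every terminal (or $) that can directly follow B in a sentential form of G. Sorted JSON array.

Compute FIRST by fixpoint:
[1]
  A via A→b: +{b}
  B via B→b a: +{b}
  S via S→B a: +{b}
  S via S→a A: +{a}
  S via S→c a: +{c}
  FIRST[S]={a,b,c}  FIRST[A]={b}  FIRST[B]={b}
[2] done
  FIRST[S]={a,b,c}  FIRST[A]={b}  FIRST[B]={b}

FOLLOW sets:
seed FOLLOW(S) with $
[1]
  S→B a: FOLLOW(B) ⊇ FIRST(a) = {a}; new: +{a}
  S→a A: FOLLOW(A) ⊇ FOLLOW(S) ⊇ {$}; new: +{$}
  FOLLOW[S]={$}  FOLLOW[A]={$}  FOLLOW[B]={a}
[2] (stable)
  FOLLOW[S]={$}  FOLLOW[A]={$}  FOLLOW[B]={a}

FOLLOW(B) = ["a"]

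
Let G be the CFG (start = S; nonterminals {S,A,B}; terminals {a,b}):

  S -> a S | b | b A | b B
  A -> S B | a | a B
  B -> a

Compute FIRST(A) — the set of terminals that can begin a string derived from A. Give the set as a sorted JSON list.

FIRST iteration:
[1]
  A via A→a: +{a}
  B via B→a: +{a}
  S via S→a S: +{a}
  S via S→b: +{b}
  S: {a,b}  A: {a}  B: {a}
[2]
  A via A→S B: +{b}
  S: {a,b}  A: {a,b}  B: {a}
[3] (no change)
  S: {a,b}  A: {a,b}  B: {a}

FIRST(A) = ["a", "b"]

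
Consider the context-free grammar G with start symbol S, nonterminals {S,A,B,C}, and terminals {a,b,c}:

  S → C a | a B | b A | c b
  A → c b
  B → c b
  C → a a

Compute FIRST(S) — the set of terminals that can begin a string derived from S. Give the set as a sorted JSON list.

Compute FIRST by fixpoint:
iter 1:
  A via A→c b: +{c}
  B via B→c b: +{c}
  C via C→a a: +{a}
  S via S→C a: +{a}
  S via S→b A: +{b}
  S via S→c b: +{c}
  FIRST[S]={a,b,c}  FIRST[A]={c}  FIRST[B]={c}  FIRST[C]={a}
iter 2: done
  FIRST[S]={a,b,c}  FIRST[A]={c}  FIRST[B]={c}  FIRST[C]={a}

FIRST(S) = ["a", "b", "c"]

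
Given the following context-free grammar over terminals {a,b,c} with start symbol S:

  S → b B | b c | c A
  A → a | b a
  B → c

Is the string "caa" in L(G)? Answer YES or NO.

CNF form of G:
  S -> T0 B | T0 T2 | T2 A
  A -> T0 T1 | a
  B -> c
  T0 -> b
  T1 -> a
  T2 -> c

Fill CYK table bottom-up:
  T[0,0] 'c' = {B,T2}  orig:{B}
  T[1,1] 'a' = {A,T1}  orig:{A}
  T[2,2] 'a' = {A,T1}  orig:{A}
  T[0,1] 'ca' = {S}
  T[1,2] 'aa' = ∅
  T[0,2] 'caa' = ∅

S ∉ T[0,2] ⇒ NO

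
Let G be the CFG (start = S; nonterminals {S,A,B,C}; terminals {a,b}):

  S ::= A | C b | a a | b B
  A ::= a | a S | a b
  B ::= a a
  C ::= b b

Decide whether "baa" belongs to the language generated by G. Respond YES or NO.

CNF form of G:
  S -> C T1 | T0 S | T0 T0 | T0 T1 | T1 B | a
  A -> T0 S | T0 T1 | a
  B -> T0 T0
  C -> T1 T1
  T0 -> a
  T1 -> b

Fill CYK table bottom-up:
  cell(0,0) b: {T1}  orig:{}
  cell(1,1) a: {A,S,T0}  orig:{A,S}
  cell(2,2) a: {A,S,T0}  orig:{A,S}
  cell(0,1) ba: ∅
  cell(1,2) aa: {A,B,S}
  cell(0,2) baa: {S}

S ∈ T[0,2] ⇒ YES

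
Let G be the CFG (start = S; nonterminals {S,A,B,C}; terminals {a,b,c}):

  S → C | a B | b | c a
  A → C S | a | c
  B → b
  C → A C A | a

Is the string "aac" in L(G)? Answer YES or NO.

Convert to CNF:
  S -> A X3 | T0 B | T1 T0 | a | b
  A -> C S | a | c
  B -> b
  C -> A X2 | a
  T0 -> a
  T1 -> c
  X2 -> C A
  X3 -> C A

Fill CYK table bottom-up:
  cell(0,0) a: {A,C,S,T0}  orig:{A,C,S}
  cell(1,1) a: {A,C,S,T0}  orig:{A,C,S}
  cell(2,2) c: {A,T1}  orig:{A}
  cell(0,1) aa: {A,X2,X3}  orig:{A}
  cell(1,2) ac: {X2,X3}  orig:{}
  cell(0,2) aac: {C,S}

S ∈ T[0,2] ⇒ YES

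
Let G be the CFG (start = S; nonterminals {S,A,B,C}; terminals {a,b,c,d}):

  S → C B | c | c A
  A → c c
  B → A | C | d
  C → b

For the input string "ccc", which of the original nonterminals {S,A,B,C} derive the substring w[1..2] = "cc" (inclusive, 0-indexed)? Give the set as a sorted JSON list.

CNF form of G:
  S -> C B | T0 A | c
  A -> T0 T0
  B -> T0 T0 | b | d
  C -> b
  T0 -> c

CYK table (by increasing span) (cells [i..j] with 1 ≤ i ≤ j ≤ 2 only):
  cell(1,1) c: {S,T0}  orig:{S}
  cell(2,2) c: {S,T0}  orig:{S}
  cell(1,2) cc: {A,B}

Original NTs in T[1,2] deriving "cc": ["A", "B"]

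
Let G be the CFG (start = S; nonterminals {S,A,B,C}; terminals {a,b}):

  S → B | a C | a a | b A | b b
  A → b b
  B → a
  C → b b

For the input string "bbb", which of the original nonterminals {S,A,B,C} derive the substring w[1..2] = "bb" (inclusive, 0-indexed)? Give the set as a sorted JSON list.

CNF form of G:
  S -> T0 A | T0 T0 | T1 C | T1 T1 | a
  A -> T0 T0
  B -> a
  C -> T0 T0
  T0 -> b
  T1 -> a

Fill CYK table bottom-up, restricted to cells inside w[1..2]:
  [1..1]={T0}  "b"  orig:{}
  [2..2]={T0}  "b"  orig:{}
  [1..2]={A,C,S}  "bb"

Original NTs in T[1,2] deriving "bb": ["A", "C", "S"]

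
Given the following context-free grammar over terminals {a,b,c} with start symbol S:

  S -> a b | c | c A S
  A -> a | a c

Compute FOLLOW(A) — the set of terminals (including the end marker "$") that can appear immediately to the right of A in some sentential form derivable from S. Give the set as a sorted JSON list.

Compute FIRST by fixpoint:
round 1:
  A via A→a: +{a}
  S via S→a b: +{a}
  S via S→c: +{c}
  S: {a,c}  A: {a}
round 2: — fixpoint
  S: {a,c}  A: {a}

Compute FOLLOW by fixpoint:
initialize: $ ∈ FOLLOW(S)
[1]
  S→c A S: FOLLOW(A) ⊇ FIRST(S) = {a,c}; new: +{a,c}
  FOLLOW[S]={$}  FOLLOW[A]={a,c}
[2] — fixpoint
  FOLLOW[S]={$}  FOLLOW[A]={a,c}

FOLLOW(A) = ["a", "c"]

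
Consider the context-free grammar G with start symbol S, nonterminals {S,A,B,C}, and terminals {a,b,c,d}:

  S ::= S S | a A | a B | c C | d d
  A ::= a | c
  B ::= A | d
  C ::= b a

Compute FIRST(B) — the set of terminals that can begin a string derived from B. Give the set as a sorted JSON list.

Compute FIRST by fixpoint:
iter 1:
  A via A→a: +{a}
  A via A→c: +{c}
  B via B→A: +{a,c}
  B via B→d: +{d}
  C via C→b a: +{b}
  S via S→a A: +{a}
  S via S→c C: +{c}
  S via S→d d: +{d}
  FIRST(S)={a,c,d}  FIRST(A)={a,c}  FIRST(B)={a,c,d}  FIRST(C)={b}
iter 2: done
  FIRST(S)={a,c,d}  FIRST(A)={a,c}  FIRST(B)={a,c,d}  FIRST(C)={b}

FIRST(B) = ["a", "c", "d"]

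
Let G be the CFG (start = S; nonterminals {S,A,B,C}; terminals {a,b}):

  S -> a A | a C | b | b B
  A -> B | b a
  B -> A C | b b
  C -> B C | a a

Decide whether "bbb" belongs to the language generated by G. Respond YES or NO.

CNF form of G:
  S -> T0 B | T1 A | T1 C | b
  A -> A C | T0 T0 | T0 T1
  B -> A C | T0 T0
  C -> B C | T1 T1
  T0 -> b
  T1 -> a

Fill CYK table bottom-up:
  [0..0]={S,T0}  "b"  orig:{S}
  [1..1]={S,T0}  "b"  orig:{S}
  [2..2]={S,T0}  "b"  orig:{S}
  [0..1]={A,B}  "bb"
  [1..2]={A,B}  "bb"
  [0..2]={S}  "bbb"

S ∈ T[0,2] ⇒ YES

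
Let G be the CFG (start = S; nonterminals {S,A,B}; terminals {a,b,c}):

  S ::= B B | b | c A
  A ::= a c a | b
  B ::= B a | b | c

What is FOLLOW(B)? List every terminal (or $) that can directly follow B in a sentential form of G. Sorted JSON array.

FIRST iteration:
iter 1:
  A via A→a c a: +{a}
  A via A→b: +{b}
  B via B→b: +{b}
  B via B→c: +{c}
  S via S→B B: +{b,c}
  S: {b,c}  A: {a,b}  B: {b,c}
iter 2: (stable)
  S: {b,c}  A: {a,b}  B: {b,c}

FOLLOW sets:
seed FOLLOW(S) with $
round 1:
  B→B a: FOLLOW(B) ⊇ FIRST(a) = {a}; new: +{a}
  S→B B: FOLLOW(B) ⊇ FIRST(B) = {b,c}; new: +{b,c}
  S→B B: FOLLOW(B) ⊇ FOLLOW(S) ⊇ {$}; new: +{$}
  S→c A: FOLLOW(A) ⊇ FOLLOW(S) ⊇ {$}; new: +{$}
  FOLLOW(S)={$}  FOLLOW(A)={$}  FOLLOW(B)={$,a,b,c}
round 2: — fixpoint
  FOLLOW(S)={$}  FOLLOW(A)={$}  FOLLOW(B)={$,a,b,c}

FOLLOW(B) = ["$", "a", "b", "c"]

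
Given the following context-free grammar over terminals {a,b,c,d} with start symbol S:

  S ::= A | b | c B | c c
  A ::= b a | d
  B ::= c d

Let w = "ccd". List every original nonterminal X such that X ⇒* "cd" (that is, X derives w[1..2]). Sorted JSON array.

Convert to CNF:
  S -> T0 T1 | T2 B | T2 T2 | b | d
  A -> T0 T1 | d
  B -> T2 T3
  T0 -> b
  T1 -> a
  T2 -> c
  T3 -> d

Fill CYK table bottom-up — only the sub-triangle for w[1..2]:
  T[1,1] 'c' = {T2}  orig:{}
  T[2,2] 'd' = {A,S,T3}  orig:{A,S}
  T[1,2] 'cd' = {B}

Original NTs in T[1,2] deriving "cd": ["B"]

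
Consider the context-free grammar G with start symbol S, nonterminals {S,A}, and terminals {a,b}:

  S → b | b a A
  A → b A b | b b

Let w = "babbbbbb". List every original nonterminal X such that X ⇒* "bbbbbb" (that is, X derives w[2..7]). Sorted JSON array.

CNF form of G:
  S -> T0 X3 | b
  A -> T0 T0 | T0 X2
  T0 -> b
  T1 -> a
  X2 -> A T0
  X3 -> T1 A

CYK table (by increasing span) (cells [i..j] with 2 ≤ i ≤ j ≤ 7 only):
  cell(2,2) b: {S,T0}  orig:{S}
  cell(3,3) b: {S,T0}  orig:{S}
  cell(4,4) b: {S,T0}  orig:{S}
  cell(5,5) b: {S,T0}  orig:{S}
  cell(6,6) b: {S,T0}  orig:{S}
  cell(7,7) b: {S,T0}  orig:{S}
  cell(2,3) bb: {A}
  cell(3,4) bb: {A}
  cell(4,5) bb: {A}
  cell(5,6) bb: {A}
  cell(6,7) bb: {A}
  cell(2,4) bbb: {X2}  orig:{}
  cell(3,5) bbb: {X2}  orig:{}
  cell(4,6) bbb: {X2}  orig:{}
  cell(5,7) bbb: {X2}  orig:{}
  cell(2,5) bbbb: {A}
  cell(3,6) bbbb: {A}
  cell(4,7) bbbb: {A}
  cell(2,6) bbbbb: {X2}  orig:{}
  cell(3,7) bbbbb: {X2}  orig:{}
  cell(2,7) bbbbbb: {A}

Original NTs in T[2,7] deriving "bbbbbb": ["A"]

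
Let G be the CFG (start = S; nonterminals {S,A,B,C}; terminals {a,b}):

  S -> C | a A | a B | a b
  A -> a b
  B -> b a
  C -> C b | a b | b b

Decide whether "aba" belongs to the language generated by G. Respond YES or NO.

CNF form of G:
  S -> C T1 | T0 A | T0 B | T0 T1 | T1 T1
  A -> T0 T1
  B -> T1 T0
  C -> C T1 | T0 T1 | T1 T1
  T0 -> a
  T1 -> b

CYK fill:
  [0..0]={T0}  "a"  orig:{}
  [1..1]={T1}  "b"  orig:{}
  [2..2]={T0}  "a"  orig:{}
  [0..1]={A,C,S}  "ab"
  [1..2]={B}  "ba"
  [0..2]={S}  "aba"

S ∈ T[0,2] ⇒ YES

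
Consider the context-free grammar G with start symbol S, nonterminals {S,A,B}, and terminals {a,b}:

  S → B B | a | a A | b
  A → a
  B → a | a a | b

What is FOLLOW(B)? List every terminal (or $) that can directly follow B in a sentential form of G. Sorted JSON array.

Compute FIRST by fixpoint:
round 1:
  A via A→a: +{a}
  B via B→a: +{a}
  B via B→b: +{b}
  S via S→B B: +{a,b}
  S: {a,b}  A: {a}  B: {a,b}
round 2: (no change)
  S: {a,b}  A: {a}  B: {a,b}

FOLLOW iteration:
seed FOLLOW(S) with $
pass 1:
  S→B B: FOLLOW(B) ⊇ FIRST(B) = {a,b}; new: +{a,b}
  S→B B: FOLLOW(B) ⊇ FOLLOW(S) ⊇ {$}; new: +{$}
  S→a A: FOLLOW(A) ⊇ FOLLOW(S) ⊇ {$}; new: +{$}
  S: {$}  A: {$}  B: {$,a,b}
pass 2: — fixpoint
  S: {$}  A: {$}  B: {$,a,b}

FOLLOW(B) = ["$", "a", "b"]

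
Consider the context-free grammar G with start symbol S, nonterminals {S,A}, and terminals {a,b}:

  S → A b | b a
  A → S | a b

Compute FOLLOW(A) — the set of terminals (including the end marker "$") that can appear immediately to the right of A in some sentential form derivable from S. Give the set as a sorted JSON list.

FIRST iteration:
pass 1:
  A via A→a b: +{a}
  S via S→A b: +{a}
  S via S→b a: +{b}
  FIRST(S)={a,b}  FIRST(A)={a}
pass 2:
  A via A→S: +{b}
  FIRST(S)={a,b}  FIRST(A)={a,b}
pass 3: (stable)
  FIRST(S)={a,b}  FIRST(A)={a,b}

Compute FOLLOW by fixpoint:
FOLLOW(S) := {$}
round 1:
  S→A b: FOLLOW(A) ⊇ FIRST(b) = {b}; new: +{b}
  S: {$}  A: {b}
round 2:
  A→S: FOLLOW(S) ⊇ FOLLOW(A) ⊇ {b}; new: +{b}
  S: {$,b}  A: {b}
round 3: (stable)
  S: {$,b}  A: {b}

FOLLOW(A) = ["b"]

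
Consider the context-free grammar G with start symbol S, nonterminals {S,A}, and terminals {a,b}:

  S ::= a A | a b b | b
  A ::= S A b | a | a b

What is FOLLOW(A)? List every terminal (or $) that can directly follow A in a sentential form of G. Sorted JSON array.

Compute FIRST by fixpoint:
round 1:
  A via A→a: +{a}
  S via S→a A: +{a}
  S via S→b: +{b}
  S: {a,b}  A: {a}
round 2:
  A via A→S A b: +{b}
  S: {a,b}  A: {a,b}
round 3: done
  S: {a,b}  A: {a,b}

Compute FOLLOW by fixpoint:
seed FOLLOW(S) with $
pass 1:
  A→S A b: FOLLOW(S) ⊇ FIRST(A) = {a,b}; new: +{a,b}
  A→S A b: FOLLOW(A) ⊇ FIRST(b) = {b}; new: +{b}
  S→a A: FOLLOW(A) ⊇ FOLLOW(S) ⊇ {$,a,b}; new: +{$,a}
  FOLLOW[S]={$,a,b}  FOLLOW[A]={$,a,b}
pass 2: done
  FOLLOW[S]={$,a,b}  FOLLOW[A]={$,a,b}

FOLLOW(A) = ["$", "a", "b"]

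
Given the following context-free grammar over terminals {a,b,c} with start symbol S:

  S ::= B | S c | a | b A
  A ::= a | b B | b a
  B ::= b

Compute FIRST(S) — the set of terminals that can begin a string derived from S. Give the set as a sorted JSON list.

FIRST sets, iterate to fixpoint:
iter 1:
  A via A→a: +{a}
  A via A→b B: +{b}
  B via B→b: +{b}
  S via S→B: +{b}
  S via S→a: +{a}
  S: {a,b}  A: {a,b}  B: {b}
iter 2: done
  S: {a,b}  A: {a,b}  B: {b}

FIRST(S) = ["a", "b"]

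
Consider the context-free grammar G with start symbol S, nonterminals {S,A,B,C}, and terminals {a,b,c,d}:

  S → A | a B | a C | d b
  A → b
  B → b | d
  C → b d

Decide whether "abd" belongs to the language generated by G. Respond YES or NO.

CNF form of G:
  S -> T1 T0 | T2 B | T2 C | b
  A -> b
  B -> b | d
  C -> T0 T1
  T0 -> b
  T1 -> d
  T2 -> a

CYK table (by increasing span):
  [0..0]={T2}  "a"  orig:{}
  [1..1]={A,B,S,T0}  "b"  orig:{A,B,S}
  [2..2]={B,T1}  "d"  orig:{B}
  [0..1]={S}  "ab"
  [1..2]={C}  "bd"
  [0..2]={S}  "abd"

S ∈ T[0,2] ⇒ YES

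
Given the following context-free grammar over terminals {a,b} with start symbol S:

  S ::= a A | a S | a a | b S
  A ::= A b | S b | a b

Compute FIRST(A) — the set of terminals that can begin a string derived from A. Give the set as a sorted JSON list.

Compute FIRST by fixpoint:
round 1:
  A via A→a b: +{a}
  S via S→a A: +{a}
  S via S→b S: +{b}
  FIRST[S]={a,b}  FIRST[A]={a}
round 2:
  A via A→S b: +{b}
  FIRST[S]={a,b}  FIRST[A]={a,b}
round 3: (stable)
  FIRST[S]={a,b}  FIRST[A]={a,b}

FIRST(A) = ["a", "b"]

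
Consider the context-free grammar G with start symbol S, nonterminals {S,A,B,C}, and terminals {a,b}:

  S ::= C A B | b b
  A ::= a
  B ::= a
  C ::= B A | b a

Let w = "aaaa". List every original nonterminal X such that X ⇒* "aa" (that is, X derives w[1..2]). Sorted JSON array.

CNF form of G:
  S -> C X2 | T0 T0
  A -> a
  B -> a
  C -> B A | T0 T1
  T0 -> b
  T1 -> a
  X2 -> A B

Fill CYK table bottom-up, restricted to cells inside w[1..2]:
  T[1,1] 'a' = {A,B,T1}  orig:{A,B}
  T[2,2] 'a' = {A,B,T1}  orig:{A,B}
  T[1,2] 'aa' = {C,X2}  orig:{C}

Original NTs in T[1,2] deriving "aa": ["C"]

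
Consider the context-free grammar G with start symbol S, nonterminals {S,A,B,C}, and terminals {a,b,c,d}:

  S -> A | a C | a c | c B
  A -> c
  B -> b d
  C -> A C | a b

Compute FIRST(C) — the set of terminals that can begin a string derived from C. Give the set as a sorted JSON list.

FIRST iteration:
[1]
  A via A→c: +{c}
  B via B→b d: +{b}
  C via C→A C: +{c}
  C via C→a b: +{a}
  S via S→A: +{c}
  S via S→a C: +{a}
  S: {a,c}  A: {c}  B: {b}  C: {a,c}
[2] — fixpoint
  S: {a,c}  A: {c}  B: {b}  C: {a,c}

FIRST(C) = ["a", "c"]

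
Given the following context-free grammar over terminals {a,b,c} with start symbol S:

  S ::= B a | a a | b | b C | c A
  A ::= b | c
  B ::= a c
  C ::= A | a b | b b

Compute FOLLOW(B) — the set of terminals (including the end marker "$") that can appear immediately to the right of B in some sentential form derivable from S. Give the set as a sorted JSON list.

FIRST iteration:
pass 1:
  A via A→b: +{b}
  A via A→c: +{c}
  B via B→a c: +{a}
  C via C→A: +{b,c}
  C via C→a b: +{a}
  S via S→B a: +{a}
  S via S→b: +{b}
  S via S→c A: +{c}
  FIRST[S]={a,b,c}  FIRST[A]={b,c}  FIRST[B]={a}  FIRST[C]={a,b,c}
pass 2: (stable)
  FIRST[S]={a,b,c}  FIRST[A]={b,c}  FIRST[B]={a}  FIRST[C]={a,b,c}

Compute FOLLOW by fixpoint:
initialize: $ ∈ FOLLOW(S)
round 1:
  S→B a: FOLLOW(B) ⊇ FIRST(a) = {a}; new: +{a}
  S→b C: FOLLOW(C) ⊇ FOLLOW(S) ⊇ {$}; new: +{$}
  S→c A: FOLLOW(A) ⊇ FOLLOW(S) ⊇ {$}; new: +{$}
  FOLLOW[S]={$}  FOLLOW[A]={$}  FOLLOW[B]={a}  FOLLOW[C]={$}
round 2: — fixpoint
  FOLLOW[S]={$}  FOLLOW[A]={$}  FOLLOW[B]={a}  FOLLOW[C]={$}

FOLLOW(B) = ["a"]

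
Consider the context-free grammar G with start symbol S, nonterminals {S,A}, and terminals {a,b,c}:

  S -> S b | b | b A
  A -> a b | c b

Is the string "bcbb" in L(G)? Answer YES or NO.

CNF form of G:
  S -> S T1 | T1 A | b
  A -> T0 T1 | T2 T1
  T0 -> a
  T1 -> b
  T2 -> c

CYK table (by increasing span):
  cell(0,0) b: {S,T1}  orig:{S}
  cell(1,1) c: {T2}  orig:{}
  cell(2,2) b: {S,T1}  orig:{S}
  cell(3,3) b: {S,T1}  orig:{S}
  cell(0,1) bc: ∅
  cell(1,2) cb: {A}
  cell(2,3) bb: {S}
  cell(0,2) bcb: {S}
  cell(1,3) cbb: ∅
  cell(0,3) bcbb: {S}

S ∈ T[0,3] ⇒ YES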